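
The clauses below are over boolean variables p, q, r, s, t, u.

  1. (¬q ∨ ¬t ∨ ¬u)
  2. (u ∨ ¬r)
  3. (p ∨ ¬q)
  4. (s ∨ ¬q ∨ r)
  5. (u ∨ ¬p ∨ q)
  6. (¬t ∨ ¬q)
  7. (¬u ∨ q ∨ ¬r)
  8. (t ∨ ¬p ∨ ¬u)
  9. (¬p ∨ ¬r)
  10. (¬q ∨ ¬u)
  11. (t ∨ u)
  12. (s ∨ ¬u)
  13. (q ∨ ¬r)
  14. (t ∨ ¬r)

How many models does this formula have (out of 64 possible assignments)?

5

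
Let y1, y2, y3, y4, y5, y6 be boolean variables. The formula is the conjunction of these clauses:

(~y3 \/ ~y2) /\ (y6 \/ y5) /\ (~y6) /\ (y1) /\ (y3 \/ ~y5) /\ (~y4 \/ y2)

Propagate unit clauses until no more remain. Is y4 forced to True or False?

False

(~y6) stands alone — y6 = False.
(y6 \/ y5): since y6 = False, the clause reduces to (y5). y5 = True.
(y1) stands alone — y1 = True.
(y3 \/ ~y5) with y5 = True leaves only y3, so y3 = True.
(~y2 \/ ~y3): since y3 = True, the clause reduces to (~y2). y2 = False.
(~y4 \/ y2) with y2 = False leaves only ~y4, so y4 = False.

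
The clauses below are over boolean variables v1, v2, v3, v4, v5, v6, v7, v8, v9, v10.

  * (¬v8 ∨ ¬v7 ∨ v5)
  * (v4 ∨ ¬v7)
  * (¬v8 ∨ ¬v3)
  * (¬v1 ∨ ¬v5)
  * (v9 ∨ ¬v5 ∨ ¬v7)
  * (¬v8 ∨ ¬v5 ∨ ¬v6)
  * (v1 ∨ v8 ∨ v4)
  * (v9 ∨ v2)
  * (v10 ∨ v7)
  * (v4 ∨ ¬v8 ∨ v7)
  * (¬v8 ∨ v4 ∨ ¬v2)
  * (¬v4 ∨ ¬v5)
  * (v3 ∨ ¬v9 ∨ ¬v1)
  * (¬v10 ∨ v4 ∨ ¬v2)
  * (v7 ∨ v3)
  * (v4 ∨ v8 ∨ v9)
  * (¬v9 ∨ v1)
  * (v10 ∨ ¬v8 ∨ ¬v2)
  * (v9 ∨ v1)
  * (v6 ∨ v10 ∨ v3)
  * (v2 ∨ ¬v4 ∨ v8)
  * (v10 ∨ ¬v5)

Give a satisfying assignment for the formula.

v1 = 1, v2 = 1, v3 = 1, v4 = 1, v5 = 0, v6 = 1, v7 = 1, v8 = 0, v9 = 1, v10 = 0

Try v1 = True.
  then v5 is forced to False.
Set v2 = True and propagate.
Branch on v3: take v3 = True.
  then v8 is forced to False.
The remaining clauses are satisfied by v4 = True, v6 = True, v7 = True, v9 = True, v10 = False.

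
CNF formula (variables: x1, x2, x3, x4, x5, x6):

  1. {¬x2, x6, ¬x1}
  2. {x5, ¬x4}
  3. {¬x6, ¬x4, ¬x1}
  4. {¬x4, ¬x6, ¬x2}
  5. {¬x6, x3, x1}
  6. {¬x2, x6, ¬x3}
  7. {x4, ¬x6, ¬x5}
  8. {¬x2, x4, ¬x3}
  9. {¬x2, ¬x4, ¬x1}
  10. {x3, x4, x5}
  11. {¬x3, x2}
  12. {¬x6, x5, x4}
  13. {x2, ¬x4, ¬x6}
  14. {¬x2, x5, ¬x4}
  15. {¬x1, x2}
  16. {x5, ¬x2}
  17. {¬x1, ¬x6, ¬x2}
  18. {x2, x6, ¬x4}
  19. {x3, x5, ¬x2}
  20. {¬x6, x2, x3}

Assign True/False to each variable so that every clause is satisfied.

x1=False, x2=True, x3=False, x4=True, x5=True, x6=False

Branch on x1: take x1 = False.
For the remaining variables, x2 = True, x3 = False, x4 = True, x5 = True, x6 = False works.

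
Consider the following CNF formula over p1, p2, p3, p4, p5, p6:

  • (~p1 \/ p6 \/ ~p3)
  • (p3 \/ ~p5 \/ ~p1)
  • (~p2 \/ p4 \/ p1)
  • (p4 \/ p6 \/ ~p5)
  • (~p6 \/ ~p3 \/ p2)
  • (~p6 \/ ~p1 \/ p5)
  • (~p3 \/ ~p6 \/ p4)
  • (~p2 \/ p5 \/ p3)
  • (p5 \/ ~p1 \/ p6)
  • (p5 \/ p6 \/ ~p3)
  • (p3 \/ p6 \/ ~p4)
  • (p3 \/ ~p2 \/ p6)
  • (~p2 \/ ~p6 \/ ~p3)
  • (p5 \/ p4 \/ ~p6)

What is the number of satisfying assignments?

7

The models are:
  p1=0 p2=0 p3=0 p4=0 p5=0 p6=0
  p1=0 p2=0 p3=0 p4=0 p5=1 p6=1
  p1=0 p2=0 p3=0 p4=1 p5=0 p6=1
  p1=0 p2=0 p3=0 p4=1 p5=1 p6=1
  p1=0 p2=0 p3=1 p4=1 p5=1 p6=0
  p1=0 p2=1 p3=0 p4=1 p5=1 p6=1
  p1=0 p2=1 p3=1 p4=1 p5=1 p6=0
Count: 7.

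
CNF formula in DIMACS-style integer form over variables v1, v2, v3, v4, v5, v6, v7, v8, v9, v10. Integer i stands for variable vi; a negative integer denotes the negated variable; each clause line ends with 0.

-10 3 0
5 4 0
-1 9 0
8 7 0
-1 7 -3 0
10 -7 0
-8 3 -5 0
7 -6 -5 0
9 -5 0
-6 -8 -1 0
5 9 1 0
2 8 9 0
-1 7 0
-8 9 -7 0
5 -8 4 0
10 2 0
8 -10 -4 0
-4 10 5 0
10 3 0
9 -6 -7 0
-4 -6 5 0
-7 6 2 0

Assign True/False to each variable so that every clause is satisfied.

v1 = False, v2 = True, v3 = True, v4 = True, v5 = True, v6 = False, v7 = True, v8 = True, v9 = True, v10 = True

Check each clause:
  1. (¬v10 ∨ v3) — v3 is true.
  2. (v4 ∨ v5) — v4 is true.
  3. (v9 ∨ ¬v1) — v9 is true.
  4. (v8 ∨ v7) — v8 is true.
  5. (¬v3 ∨ v7 ∨ ¬v1) — ¬v1 is true.
  6. (¬v7 ∨ v10) — v10 is true.
  7. (¬v8 ∨ v3 ∨ ¬v5) — v3 is true.
  8. (v7 ∨ ¬v6 ∨ ¬v5) — ¬v6 is true.
  9. (v9 ∨ ¬v5) — v9 is true.
  10. (¬v6 ∨ ¬v1 ∨ ¬v8) — ¬v6 is true.
  11. (v9 ∨ v5 ∨ v1) — v5 is true.
  12. (v9 ∨ v2 ∨ v8) — v8 is true.
  13. (v7 ∨ ¬v1) — ¬v1 is true.
  14. (v9 ∨ ¬v8 ∨ ¬v7) — v9 is true.
  15. (¬v8 ∨ v4 ∨ v5) — v4 is true.
  16. (v2 ∨ v10) — v2 is true.
  17. (v8 ∨ ¬v4 ∨ ¬v10) — v8 is true.
  18. (v10 ∨ ¬v4 ∨ v5) — v10 is true.
  19. (v3 ∨ v10) — v10 is true.
  20. (v9 ∨ ¬v6 ∨ ¬v7) — ¬v6 is true.
  21. (¬v6 ∨ v5 ∨ ¬v4) — ¬v6 is true.
  22. (¬v7 ∨ v2 ∨ v6) — v2 is true.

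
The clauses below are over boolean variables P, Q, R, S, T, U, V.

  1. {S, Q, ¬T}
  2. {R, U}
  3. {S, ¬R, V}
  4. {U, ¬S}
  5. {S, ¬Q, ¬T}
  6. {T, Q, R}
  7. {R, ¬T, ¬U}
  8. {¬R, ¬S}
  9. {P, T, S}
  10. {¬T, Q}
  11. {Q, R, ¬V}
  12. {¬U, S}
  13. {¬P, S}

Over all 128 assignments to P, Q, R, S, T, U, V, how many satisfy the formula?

4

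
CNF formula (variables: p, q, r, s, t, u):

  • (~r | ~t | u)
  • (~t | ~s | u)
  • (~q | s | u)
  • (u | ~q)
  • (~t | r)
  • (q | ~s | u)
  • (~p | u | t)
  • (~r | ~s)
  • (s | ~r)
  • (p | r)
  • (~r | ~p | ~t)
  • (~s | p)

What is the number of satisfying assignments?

4

The models are:
  p=T q=F r=F s=F t=F u=T
  p=T q=F r=F s=T t=F u=T
  p=T q=T r=F s=F t=F u=T
  p=T q=T r=F s=T t=F u=T
That's 4 in total.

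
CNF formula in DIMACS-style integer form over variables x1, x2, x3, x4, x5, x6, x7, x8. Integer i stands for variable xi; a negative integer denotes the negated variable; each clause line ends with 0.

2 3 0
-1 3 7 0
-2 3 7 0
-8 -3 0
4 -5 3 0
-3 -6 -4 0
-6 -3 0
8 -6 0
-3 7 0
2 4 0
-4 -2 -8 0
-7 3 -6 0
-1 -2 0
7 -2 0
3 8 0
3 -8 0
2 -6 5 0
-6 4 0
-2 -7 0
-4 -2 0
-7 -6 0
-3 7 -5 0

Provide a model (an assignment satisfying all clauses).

x1=0  x2=0  x3=1  x4=1  x5=0  x6=0  x7=1  x8=0

x1 occurs only negated in the remaining clauses — set x1 = False.
x6 occurs only negated in the remaining clauses — set x6 = False.
Set x2 = False and propagate.
  then x3 is forced to True.
  then x8 is forced to False.
  then x7 is forced to True.
  then x4 is forced to True.
x5 is now unconstrained; take x5 = False.
Every clause has at least one true literal under this assignment.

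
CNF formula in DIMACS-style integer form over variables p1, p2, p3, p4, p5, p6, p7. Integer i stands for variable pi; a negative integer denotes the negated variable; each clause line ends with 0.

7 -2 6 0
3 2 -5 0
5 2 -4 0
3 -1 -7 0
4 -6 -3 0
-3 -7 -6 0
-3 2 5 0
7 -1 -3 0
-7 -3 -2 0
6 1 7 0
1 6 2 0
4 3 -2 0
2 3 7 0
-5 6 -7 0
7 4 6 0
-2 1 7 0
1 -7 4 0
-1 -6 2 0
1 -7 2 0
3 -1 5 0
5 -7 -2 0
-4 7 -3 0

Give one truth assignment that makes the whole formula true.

Try p1 = True.
For the remaining variables, p2 = True, p3 = False, p4 = True, p5 = True, p6 = True, p7 = False works.
Every clause has at least one true literal under this assignment.

p1=1  p2=1  p3=0  p4=1  p5=1  p6=1  p7=0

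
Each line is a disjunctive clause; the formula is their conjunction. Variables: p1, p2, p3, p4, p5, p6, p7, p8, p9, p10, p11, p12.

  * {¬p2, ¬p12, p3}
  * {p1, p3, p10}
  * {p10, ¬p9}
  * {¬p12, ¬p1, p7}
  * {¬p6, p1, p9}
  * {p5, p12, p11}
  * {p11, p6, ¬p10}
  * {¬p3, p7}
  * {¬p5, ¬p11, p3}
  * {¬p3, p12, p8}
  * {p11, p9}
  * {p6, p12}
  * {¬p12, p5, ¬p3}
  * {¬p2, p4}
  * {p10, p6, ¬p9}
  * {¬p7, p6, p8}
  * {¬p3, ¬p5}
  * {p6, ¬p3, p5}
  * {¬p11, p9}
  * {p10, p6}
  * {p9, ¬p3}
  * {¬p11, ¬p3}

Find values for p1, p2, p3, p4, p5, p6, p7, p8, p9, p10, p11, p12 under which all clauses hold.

p1 = 0, p2 = 0, p3 = 0, p4 = 1, p5 = 0, p6 = 1, p7 = 1, p8 = 1, p9 = 1, p10 = 1, p11 = 1, p12 = 0

Check each clause:
  1. {¬p12, p3, ¬p2} — ¬p12 is true.
  2. {p10, p3, p1} — p10 is true.
  3. {¬p9, p10} — p10 is true.
  4. {¬p12, p7, ¬p1} — ¬p12 is true.
  5. {¬p6, p1, p9} — p9 is true.
  6. {p11, p12, p5} — p11 is true.
  7. {p6, p11, ¬p10} — p11 is true.
  8. {¬p3, p7} — ¬p3 is true.
  9. {p3, ¬p5, ¬p11} — ¬p5 is true.
  10. {p8, p12, ¬p3} — p8 is true.
  11. {p9, p11} — p9 is true.
  12. {p12, p6} — p6 is true.
  13. {¬p12, ¬p3, p5} — ¬p12 is true.
  14. {p4, ¬p2} — p4 is true.
  15. {¬p9, p10, p6} — p10 is true.
  16. {¬p7, p8, p6} — p8 is true.
  17. {¬p3, ¬p5} — ¬p5 is true.
  18. {p5, p6, ¬p3} — ¬p3 is true.
  19. {p9, ¬p11} — p9 is true.
  20. {p10, p6} — p10 is true.
  21. {¬p3, p9} — p9 is true.
  22. {¬p3, ¬p11} — ¬p3 is true.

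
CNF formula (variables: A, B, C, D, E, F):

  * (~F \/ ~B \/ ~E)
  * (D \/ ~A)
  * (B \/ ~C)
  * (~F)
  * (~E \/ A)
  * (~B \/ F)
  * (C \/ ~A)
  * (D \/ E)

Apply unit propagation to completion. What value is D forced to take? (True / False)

True

(~F) is a unit clause: F = False.
In (F \/ ~B), F is now false; ~B must hold, so B = False.
(~C \/ B) with B = False leaves only ~C, so C = False.
(C \/ ~A): since C = False, the clause reduces to (~A). A = False.
In (A \/ ~E), A is now false; ~E must hold, so E = False.
In (D \/ E), E is now false; D must hold, so D = True.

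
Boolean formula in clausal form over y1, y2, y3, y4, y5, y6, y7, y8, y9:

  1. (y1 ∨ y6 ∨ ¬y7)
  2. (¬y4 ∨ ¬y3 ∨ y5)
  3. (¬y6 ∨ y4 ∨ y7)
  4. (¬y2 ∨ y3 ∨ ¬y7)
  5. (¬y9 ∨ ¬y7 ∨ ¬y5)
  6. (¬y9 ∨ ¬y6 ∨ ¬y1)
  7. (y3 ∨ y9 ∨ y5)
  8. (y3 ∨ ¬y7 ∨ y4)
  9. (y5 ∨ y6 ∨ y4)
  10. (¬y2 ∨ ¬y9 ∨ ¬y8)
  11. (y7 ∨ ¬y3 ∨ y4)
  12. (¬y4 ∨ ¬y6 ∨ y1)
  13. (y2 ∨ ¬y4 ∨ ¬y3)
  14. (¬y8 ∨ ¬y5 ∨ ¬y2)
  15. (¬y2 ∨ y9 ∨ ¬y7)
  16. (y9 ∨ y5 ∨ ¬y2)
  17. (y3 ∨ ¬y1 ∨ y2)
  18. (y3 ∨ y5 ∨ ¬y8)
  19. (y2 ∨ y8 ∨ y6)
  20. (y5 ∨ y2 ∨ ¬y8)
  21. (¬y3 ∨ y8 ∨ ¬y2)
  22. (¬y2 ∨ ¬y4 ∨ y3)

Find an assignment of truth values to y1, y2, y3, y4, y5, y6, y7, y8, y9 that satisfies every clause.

Set y1 = True and propagate.
The remaining clauses are satisfied by y2 = True, y3 = False, y4 = False, y5 = True, y6 = False, y7 = False, y8 = False, y9 = False.
Every clause has at least one true literal under this assignment.

y1=True  y2=True  y3=False  y4=False  y5=True  y6=False  y7=False  y8=False  y9=False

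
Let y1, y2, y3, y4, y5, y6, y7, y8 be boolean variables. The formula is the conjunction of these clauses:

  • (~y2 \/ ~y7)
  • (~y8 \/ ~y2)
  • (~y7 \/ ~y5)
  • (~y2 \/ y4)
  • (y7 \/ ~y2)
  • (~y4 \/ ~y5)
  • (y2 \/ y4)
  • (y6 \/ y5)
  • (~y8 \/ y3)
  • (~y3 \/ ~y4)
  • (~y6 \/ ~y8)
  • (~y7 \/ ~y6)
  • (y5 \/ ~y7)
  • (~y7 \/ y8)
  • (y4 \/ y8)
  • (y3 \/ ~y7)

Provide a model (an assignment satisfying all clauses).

y1 = T, y2 = F, y3 = F, y4 = T, y5 = F, y6 = T, y7 = F, y8 = F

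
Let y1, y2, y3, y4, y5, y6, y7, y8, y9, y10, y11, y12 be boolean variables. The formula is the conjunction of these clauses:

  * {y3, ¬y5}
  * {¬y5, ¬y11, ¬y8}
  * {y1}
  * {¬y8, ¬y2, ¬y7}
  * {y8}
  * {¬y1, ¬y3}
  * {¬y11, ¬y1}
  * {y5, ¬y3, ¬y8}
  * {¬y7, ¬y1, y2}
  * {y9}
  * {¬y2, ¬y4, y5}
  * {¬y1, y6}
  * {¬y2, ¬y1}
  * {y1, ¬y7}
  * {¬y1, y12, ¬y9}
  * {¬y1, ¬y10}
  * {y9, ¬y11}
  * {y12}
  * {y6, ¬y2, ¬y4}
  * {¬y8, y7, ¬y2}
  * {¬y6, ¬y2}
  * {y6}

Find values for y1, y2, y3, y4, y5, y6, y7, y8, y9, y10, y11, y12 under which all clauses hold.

(y1) is a unit clause, so y1 = True.
Unit propagation: (y8) forces y8 = True.
Unit propagation: (¬y3) forces y3 = False.
(¬y5) is a unit clause, so y5 = False.
(¬y11) is a unit clause, so y11 = False.
Unit propagation: (y9) forces y9 = True.
The clause (y6) is unit: y6 must be True.
The clause (¬y2) is unit: y2 must be False.
Unit propagation: (¬y7) forces y7 = False.
The clause (y12) is unit: y12 must be True.
(¬y10) is a unit clause, so y10 = False.
y4 is now unconstrained; take y4 = False.
Every clause has at least one true literal under this assignment.
Check each clause:
  1. {¬y5, y3} — ¬y5 is true.
  2. {¬y8, ¬y11, ¬y5} — ¬y5 is true.
  3. {y1} — y1 is true.
  4. {¬y7, ¬y8, ¬y2} — ¬y7 is true.
  5. {y8} — y8 is true.
  6. {¬y3, ¬y1} — ¬y3 is true.
  7. {¬y11, ¬y1} — ¬y11 is true.
  8. {¬y3, ¬y8, y5} — ¬y3 is true.
  9. {y2, ¬y1, ¬y7} — ¬y7 is true.
  10. {y9} — y9 is true.
  11. {¬y2, ¬y4, y5} — ¬y4 is true.
  12. {¬y1, y6} — y6 is true.
  13. {¬y2, ¬y1} — ¬y2 is true.
  14. {¬y7, y1} — y1 is true.
  15. {¬y1, y12, ¬y9} — y12 is true.
  16. {¬y1, ¬y10} — ¬y10 is true.
  17. {¬y11, y9} — y9 is true.
  18. {y12} — y12 is true.
  19. {¬y2, ¬y4, y6} — ¬y4 is true.
  20. {¬y2, ¬y8, y7} — ¬y2 is true.
  21. {¬y6, ¬y2} — ¬y2 is true.
  22. {y6} — y6 is true.

y1=True, y2=False, y3=False, y4=False, y5=False, y6=True, y7=False, y8=True, y9=True, y10=False, y11=False, y12=True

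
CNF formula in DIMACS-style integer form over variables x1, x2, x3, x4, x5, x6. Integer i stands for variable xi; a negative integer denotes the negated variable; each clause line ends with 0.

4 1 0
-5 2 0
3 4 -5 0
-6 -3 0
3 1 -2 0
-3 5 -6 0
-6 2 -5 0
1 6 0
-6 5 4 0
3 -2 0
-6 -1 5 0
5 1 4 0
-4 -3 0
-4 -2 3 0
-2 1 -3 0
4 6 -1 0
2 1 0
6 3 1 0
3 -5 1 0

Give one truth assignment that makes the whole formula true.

x1=True, x2=False, x3=False, x4=True, x5=False, x6=False

Check each clause:
  1. (x1 \/ x4) — x1 is true.
  2. (~x5 \/ x2) — ~x5 is true.
  3. (~x5 \/ x3 \/ x4) — x4 is true.
  4. (~x6 \/ ~x3) — ~x6 is true.
  5. (x3 \/ ~x2 \/ x1) — x1 is true.
  6. (x5 \/ ~x6 \/ ~x3) — ~x3 is true.
  7. (~x6 \/ ~x5 \/ x2) — ~x6 is true.
  8. (x6 \/ x1) — x1 is true.
  9. (x4 \/ ~x6 \/ x5) — ~x6 is true.
  10. (x3 \/ ~x2) — ~x2 is true.
  11. (~x1 \/ ~x6 \/ x5) — ~x6 is true.
  12. (x1 \/ x4 \/ x5) — x1 is true.
  13. (~x3 \/ ~x4) — ~x3 is true.
  14. (x3 \/ ~x2 \/ ~x4) — ~x2 is true.
  15. (~x2 \/ ~x3 \/ x1) — x1 is true.
  16. (x6 \/ ~x1 \/ x4) — x4 is true.
  17. (x1 \/ x2) — x1 is true.
  18. (x3 \/ x1 \/ x6) — x1 is true.
  19. (x1 \/ ~x5 \/ x3) — x1 is true.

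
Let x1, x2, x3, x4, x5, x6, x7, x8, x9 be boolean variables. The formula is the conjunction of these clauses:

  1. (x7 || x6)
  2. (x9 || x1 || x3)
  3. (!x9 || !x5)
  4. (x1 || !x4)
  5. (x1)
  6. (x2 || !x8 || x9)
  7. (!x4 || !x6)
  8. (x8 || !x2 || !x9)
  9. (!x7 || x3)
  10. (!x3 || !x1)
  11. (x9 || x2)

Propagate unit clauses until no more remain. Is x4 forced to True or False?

Unit clause (x1) sets x1 = True.
From (!x3 || !x1) and x1 = True: x3 = False.
In (x3 || !x7), x3 is now false; !x7 must hold, so x7 = False.
From (x6 || x7) and x7 = False: x6 = True.
(!x4 || !x6): since x6 = True, the clause reduces to (!x4). x4 = False.

False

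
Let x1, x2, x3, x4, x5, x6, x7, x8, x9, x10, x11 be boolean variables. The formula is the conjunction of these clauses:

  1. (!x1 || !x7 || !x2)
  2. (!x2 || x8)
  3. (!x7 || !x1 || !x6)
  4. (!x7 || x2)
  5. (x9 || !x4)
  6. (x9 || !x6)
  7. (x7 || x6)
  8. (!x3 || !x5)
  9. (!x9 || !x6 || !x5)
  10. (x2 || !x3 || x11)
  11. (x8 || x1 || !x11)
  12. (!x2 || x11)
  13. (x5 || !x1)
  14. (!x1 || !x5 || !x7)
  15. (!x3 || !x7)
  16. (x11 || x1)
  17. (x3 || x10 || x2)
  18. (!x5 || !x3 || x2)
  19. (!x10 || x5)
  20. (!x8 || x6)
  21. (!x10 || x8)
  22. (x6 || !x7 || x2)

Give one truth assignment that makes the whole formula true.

x1=F, x2=T, x3=F, x4=T, x5=F, x6=T, x7=T, x8=T, x9=T, x10=F, x11=T

Set x1 = False and propagate.
  then x11 is forced to True.
  then x8 is forced to True.
  then x6 is forced to True.
  then x9 is forced to True.
  then x5 is forced to False.
  then x10 is forced to False.
Try x2 = True.
The remaining clauses are satisfied by x3 = False, x4 = True, x7 = True.
Check each clause:
  1. (!x2 || !x1 || !x7) — !x1 is true.
  2. (!x2 || x8) — x8 is true.
  3. (!x6 || !x1 || !x7) — !x1 is true.
  4. (x2 || !x7) — x2 is true.
  5. (x9 || !x4) — x9 is true.
  6. (x9 || !x6) — x9 is true.
  7. (x6 || x7) — x6 is true.
  8. (!x5 || !x3) — !x5 is true.
  9. (!x9 || !x5 || !x6) — !x5 is true.
  10. (x11 || !x3 || x2) — x2 is true.
  11. (x8 || !x11 || x1) — x8 is true.
  12. (!x2 || x11) — x11 is true.
  13. (!x1 || x5) — !x1 is true.
  14. (!x1 || !x5 || !x7) — !x5 is true.
  15. (!x3 || !x7) — !x3 is true.
  16. (x1 || x11) — x11 is true.
  17. (x10 || x3 || x2) — x2 is true.
  18. (x2 || !x3 || !x5) — x2 is true.
  19. (!x10 || x5) — !x10 is true.
  20. (x6 || !x8) — x6 is true.
  21. (!x10 || x8) — x8 is true.
  22. (x2 || !x7 || x6) — x2 is true.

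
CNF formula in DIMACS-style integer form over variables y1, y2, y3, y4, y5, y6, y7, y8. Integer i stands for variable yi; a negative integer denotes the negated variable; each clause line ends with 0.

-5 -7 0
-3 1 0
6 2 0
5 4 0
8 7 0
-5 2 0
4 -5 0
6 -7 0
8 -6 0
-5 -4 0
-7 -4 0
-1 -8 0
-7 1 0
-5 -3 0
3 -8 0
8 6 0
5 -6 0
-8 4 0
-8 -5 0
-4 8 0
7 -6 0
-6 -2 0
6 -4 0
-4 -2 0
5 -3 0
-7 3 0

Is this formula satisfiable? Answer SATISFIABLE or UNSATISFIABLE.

y5 = True:
  propagation gives y7=False, y8=True; an empty clause results — contradiction.
y5 = False:
  propagation gives y4=True, y7=False, y8=True, y1=False; an empty clause results — contradiction.
Every branch closes, so no satisfying assignment exists.

UNSATISFIABLE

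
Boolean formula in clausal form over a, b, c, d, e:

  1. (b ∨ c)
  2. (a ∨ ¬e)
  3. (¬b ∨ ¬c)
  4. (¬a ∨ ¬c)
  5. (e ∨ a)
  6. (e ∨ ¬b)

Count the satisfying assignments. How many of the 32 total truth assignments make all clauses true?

2

Satisfying assignments:
  a=1 b=1 c=0 d=0 e=1
  a=1 b=1 c=0 d=1 e=1
Count: 2.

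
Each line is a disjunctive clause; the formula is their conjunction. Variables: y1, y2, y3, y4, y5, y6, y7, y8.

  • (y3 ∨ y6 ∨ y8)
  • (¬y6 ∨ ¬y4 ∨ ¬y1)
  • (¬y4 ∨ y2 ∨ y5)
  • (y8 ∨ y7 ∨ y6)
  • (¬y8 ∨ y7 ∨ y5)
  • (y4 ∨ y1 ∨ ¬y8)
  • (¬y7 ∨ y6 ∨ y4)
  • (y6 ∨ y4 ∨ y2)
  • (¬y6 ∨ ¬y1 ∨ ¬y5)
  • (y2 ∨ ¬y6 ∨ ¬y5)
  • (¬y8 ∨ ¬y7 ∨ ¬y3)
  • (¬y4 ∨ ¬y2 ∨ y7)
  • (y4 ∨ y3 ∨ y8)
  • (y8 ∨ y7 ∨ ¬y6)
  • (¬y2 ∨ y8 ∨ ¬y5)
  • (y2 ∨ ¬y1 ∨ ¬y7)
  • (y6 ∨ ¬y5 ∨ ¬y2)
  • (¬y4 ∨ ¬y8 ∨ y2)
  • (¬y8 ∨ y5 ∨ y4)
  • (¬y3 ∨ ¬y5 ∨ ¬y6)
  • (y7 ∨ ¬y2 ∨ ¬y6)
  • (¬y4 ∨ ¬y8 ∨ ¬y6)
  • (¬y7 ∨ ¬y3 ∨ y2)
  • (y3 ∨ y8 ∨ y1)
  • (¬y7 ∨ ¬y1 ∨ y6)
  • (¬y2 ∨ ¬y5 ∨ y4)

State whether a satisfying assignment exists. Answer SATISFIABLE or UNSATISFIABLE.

Try y1 = False.
Branch on y2: take y2 = True.
The remaining clauses are satisfied by y3 = True, y4 = True, y5 = False, y6 = True, y7 = True, y8 = False.
Every clause has at least one true literal under this assignment.
So y1=False, y2=True, y3=True, y4=True, y5=False, y6=True, y7=True, y8=False is a satisfying assignment.

SATISFIABLE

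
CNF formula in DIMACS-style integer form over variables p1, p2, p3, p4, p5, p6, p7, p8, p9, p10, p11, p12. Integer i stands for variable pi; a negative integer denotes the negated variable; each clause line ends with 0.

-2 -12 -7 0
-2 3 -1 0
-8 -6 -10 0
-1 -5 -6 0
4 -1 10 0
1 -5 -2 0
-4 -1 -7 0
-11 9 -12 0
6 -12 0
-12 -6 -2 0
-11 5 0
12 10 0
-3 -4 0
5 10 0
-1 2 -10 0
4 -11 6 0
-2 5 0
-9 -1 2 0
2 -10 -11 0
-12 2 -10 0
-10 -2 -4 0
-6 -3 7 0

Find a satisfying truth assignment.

p1 = 0, p2 = 0, p3 = 0, p4 = 0, p5 = 1, p6 = 1, p7 = 0, p8 = 0, p9 = 0, p10 = 1, p11 = 0, p12 = 0

Pure literal: p8 appears only negated; assign p8 = False.
p11 occurs only negated in the remaining clauses — set p11 = False.
Branch on p1: take p1 = False.
Branch on p2: take p2 = False.
Branch on p3: take p3 = False.
For the remaining variables, p4 = False, p5 = True, p6 = True, p7 = False, p9 = False, p10 = True, p12 = False works.
Every clause has at least one true literal under this assignment.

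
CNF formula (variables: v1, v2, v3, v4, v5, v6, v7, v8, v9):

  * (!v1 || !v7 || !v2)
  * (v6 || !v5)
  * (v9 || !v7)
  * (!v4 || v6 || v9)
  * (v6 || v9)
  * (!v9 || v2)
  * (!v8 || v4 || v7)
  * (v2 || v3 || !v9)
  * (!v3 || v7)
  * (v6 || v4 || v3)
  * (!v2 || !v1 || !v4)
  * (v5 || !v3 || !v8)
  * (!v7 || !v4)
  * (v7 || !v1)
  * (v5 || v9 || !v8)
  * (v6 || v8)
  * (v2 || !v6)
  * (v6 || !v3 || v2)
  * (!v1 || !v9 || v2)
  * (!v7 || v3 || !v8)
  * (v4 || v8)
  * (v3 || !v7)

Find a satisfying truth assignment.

v1 = 0, v2 = 1, v3 = 0, v4 = 1, v5 = 1, v6 = 1, v7 = 0, v8 = 0, v9 = 1

Check each clause:
  1. (!v7 || !v2 || !v1) — !v7 is true.
  2. (!v5 || v6) — v6 is true.
  3. (v9 || !v7) — !v7 is true.
  4. (v6 || !v4 || v9) — v9 is true.
  5. (v6 || v9) — v9 is true.
  6. (!v9 || v2) — v2 is true.
  7. (!v8 || v7 || v4) — !v8 is true.
  8. (!v9 || v2 || v3) — v2 is true.
  9. (!v3 || v7) — !v3 is true.
  10. (v3 || v4 || v6) — v4 is true.
  11. (!v1 || !v2 || !v4) — !v1 is true.
  12. (!v3 || !v8 || v5) — !v8 is true.
  13. (!v7 || !v4) — !v7 is true.
  14. (!v1 || v7) — !v1 is true.
  15. (!v8 || v9 || v5) — !v8 is true.
  16. (v6 || v8) — v6 is true.
  17. (v2 || !v6) — v2 is true.
  18. (v6 || v2 || !v3) — v2 is true.
  19. (!v1 || v2 || !v9) — v2 is true.
  20. (!v7 || v3 || !v8) — !v8 is true.
  21. (v8 || v4) — v4 is true.
  22. (v3 || !v7) — !v7 is true.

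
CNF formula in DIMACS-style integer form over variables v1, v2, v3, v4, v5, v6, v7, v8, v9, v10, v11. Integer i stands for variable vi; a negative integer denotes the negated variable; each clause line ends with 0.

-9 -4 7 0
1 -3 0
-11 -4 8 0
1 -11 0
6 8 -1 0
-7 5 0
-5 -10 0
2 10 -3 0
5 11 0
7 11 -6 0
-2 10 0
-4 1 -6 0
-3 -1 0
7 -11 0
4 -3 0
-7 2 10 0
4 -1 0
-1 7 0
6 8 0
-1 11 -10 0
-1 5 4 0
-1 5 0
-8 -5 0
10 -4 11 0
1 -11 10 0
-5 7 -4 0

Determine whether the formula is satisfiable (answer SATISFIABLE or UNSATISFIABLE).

UNSATISFIABLE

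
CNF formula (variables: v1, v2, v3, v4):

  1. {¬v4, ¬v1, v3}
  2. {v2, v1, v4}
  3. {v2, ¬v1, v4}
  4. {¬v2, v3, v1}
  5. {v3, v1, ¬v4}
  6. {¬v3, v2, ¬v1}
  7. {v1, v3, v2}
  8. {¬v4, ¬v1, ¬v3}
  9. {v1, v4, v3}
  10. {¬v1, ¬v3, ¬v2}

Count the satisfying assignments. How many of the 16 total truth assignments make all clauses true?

4

The models are:
  v1=0 v2=0 v3=1 v4=1
  v1=0 v2=1 v3=1 v4=0
  v1=0 v2=1 v3=1 v4=1
  v1=1 v2=1 v3=0 v4=0
Count: 4.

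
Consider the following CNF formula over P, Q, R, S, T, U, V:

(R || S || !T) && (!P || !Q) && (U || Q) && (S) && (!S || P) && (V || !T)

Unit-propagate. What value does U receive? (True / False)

True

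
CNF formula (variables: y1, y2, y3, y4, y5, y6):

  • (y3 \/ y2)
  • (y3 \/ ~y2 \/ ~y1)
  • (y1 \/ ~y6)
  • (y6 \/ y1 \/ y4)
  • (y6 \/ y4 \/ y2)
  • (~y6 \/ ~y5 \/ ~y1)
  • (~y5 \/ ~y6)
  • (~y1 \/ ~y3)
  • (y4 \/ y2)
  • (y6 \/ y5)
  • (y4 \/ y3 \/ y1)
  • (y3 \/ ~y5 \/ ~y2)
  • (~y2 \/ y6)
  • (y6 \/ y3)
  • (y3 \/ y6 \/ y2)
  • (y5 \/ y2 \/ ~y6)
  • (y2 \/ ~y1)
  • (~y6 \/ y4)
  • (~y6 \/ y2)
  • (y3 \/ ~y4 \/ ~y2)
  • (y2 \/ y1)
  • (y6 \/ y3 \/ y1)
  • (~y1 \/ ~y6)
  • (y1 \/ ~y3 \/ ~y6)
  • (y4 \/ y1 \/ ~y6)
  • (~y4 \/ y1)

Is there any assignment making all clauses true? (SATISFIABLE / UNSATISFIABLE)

y6 = True:
  propagation gives y1=True; an empty clause results — contradiction.
y6 = False:
  propagation gives y5=True, y2=False, y3=True, y4=True; an empty clause results — contradiction.
Every branch closes, so no satisfying assignment exists.

UNSATISFIABLE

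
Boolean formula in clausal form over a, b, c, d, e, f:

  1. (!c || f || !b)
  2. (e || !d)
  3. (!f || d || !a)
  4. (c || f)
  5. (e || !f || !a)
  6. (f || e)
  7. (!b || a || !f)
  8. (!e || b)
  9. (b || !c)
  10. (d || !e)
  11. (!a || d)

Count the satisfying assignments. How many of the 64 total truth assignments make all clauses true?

Satisfying assignments:
  a=F b=F c=F d=F e=F f=T
  a=T b=T c=F d=T e=T f=T
  a=T b=T c=T d=T e=T f=T
That's 3 in total.

3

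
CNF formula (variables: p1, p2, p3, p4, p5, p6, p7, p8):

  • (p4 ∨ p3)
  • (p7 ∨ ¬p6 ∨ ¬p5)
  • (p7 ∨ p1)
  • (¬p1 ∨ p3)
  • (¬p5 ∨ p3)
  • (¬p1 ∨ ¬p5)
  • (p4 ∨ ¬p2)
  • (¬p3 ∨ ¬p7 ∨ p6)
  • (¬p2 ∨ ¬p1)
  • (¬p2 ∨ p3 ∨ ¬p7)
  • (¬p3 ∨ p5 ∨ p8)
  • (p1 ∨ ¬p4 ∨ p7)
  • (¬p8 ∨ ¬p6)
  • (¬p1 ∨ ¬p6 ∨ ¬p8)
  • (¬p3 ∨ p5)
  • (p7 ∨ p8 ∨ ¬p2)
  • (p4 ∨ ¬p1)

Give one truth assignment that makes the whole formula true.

Branch on p1: take p1 = False.
  then p7 is forced to True.
Branch on p2: take p2 = True.
  then p4 is forced to True.
  then p3 is forced to True.
  then p6 is forced to True.
  then p8 is forced to False.
  then p5 is forced to True.

p1 = False  p2 = True  p3 = True  p4 = True  p5 = True  p6 = True  p7 = True  p8 = False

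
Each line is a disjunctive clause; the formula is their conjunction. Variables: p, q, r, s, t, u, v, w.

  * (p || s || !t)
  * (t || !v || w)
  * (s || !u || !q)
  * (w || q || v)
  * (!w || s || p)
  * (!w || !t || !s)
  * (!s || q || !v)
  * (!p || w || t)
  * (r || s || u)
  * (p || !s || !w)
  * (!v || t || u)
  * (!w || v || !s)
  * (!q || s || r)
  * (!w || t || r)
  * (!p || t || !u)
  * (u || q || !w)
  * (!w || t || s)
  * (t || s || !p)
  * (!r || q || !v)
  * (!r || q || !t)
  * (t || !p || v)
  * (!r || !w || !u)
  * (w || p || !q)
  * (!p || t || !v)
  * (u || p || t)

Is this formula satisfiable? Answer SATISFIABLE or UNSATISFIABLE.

SATISFIABLE

Try p = True.
The remaining clauses are satisfied by q = True, r = False, s = True, t = True, u = True, v = True, w = False.
So p = T  q = T  r = F  s = T  t = T  u = T  v = T  w = F is a satisfying assignment.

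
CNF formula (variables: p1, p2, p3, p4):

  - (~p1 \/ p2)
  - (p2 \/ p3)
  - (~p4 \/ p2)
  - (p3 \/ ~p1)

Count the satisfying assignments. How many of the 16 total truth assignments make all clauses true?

7

Satisfying assignments:
  p1=F p2=F p3=T p4=F
  p1=F p2=T p3=F p4=F
  p1=F p2=T p3=F p4=T
  p1=F p2=T p3=T p4=F
  p1=F p2=T p3=T p4=T
  p1=T p2=T p3=T p4=F
  p1=T p2=T p3=T p4=T
That's 7 in total.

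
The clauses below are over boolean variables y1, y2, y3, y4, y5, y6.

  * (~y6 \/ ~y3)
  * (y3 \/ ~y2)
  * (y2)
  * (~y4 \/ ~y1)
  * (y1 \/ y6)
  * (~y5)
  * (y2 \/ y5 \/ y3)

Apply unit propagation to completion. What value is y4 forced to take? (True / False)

False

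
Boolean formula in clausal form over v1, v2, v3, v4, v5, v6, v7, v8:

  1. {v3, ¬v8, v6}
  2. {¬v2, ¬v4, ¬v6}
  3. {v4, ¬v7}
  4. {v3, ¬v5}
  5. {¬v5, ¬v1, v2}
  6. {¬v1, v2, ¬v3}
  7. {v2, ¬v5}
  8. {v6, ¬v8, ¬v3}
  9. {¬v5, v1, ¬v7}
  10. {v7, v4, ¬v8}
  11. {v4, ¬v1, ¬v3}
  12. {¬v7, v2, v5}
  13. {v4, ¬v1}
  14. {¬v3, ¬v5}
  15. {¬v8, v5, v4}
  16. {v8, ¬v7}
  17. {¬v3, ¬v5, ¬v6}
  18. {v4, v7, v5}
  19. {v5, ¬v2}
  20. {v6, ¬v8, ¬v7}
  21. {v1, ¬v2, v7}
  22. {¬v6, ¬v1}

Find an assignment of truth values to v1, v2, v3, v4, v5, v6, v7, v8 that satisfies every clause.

v1=False, v2=False, v3=False, v4=True, v5=False, v6=True, v7=False, v8=True

Check each clause:
  1. {v6, ¬v8, v3} — v6 is true.
  2. {¬v6, ¬v2, ¬v4} — ¬v2 is true.
  3. {v4, ¬v7} — ¬v7 is true.
  4. {v3, ¬v5} — ¬v5 is true.
  5. {¬v5, v2, ¬v1} — ¬v5 is true.
  6. {¬v1, ¬v3, v2} — ¬v3 is true.
  7. {¬v5, v2} — ¬v5 is true.
  8. {¬v8, v6, ¬v3} — ¬v3 is true.
  9. {v1, ¬v5, ¬v7} — ¬v5 is true.
  10. {¬v8, v7, v4} — v4 is true.
  11. {v4, ¬v1, ¬v3} — v4 is true.
  12. {v2, ¬v7, v5} — ¬v7 is true.
  13. {¬v1, v4} — v4 is true.
  14. {¬v3, ¬v5} — ¬v5 is true.
  15. {¬v8, v4, v5} — v4 is true.
  16. {¬v7, v8} — v8 is true.
  17. {¬v3, ¬v6, ¬v5} — ¬v5 is true.
  18. {v4, v5, v7} — v4 is true.
  19. {v5, ¬v2} — ¬v2 is true.
  20. {¬v7, ¬v8, v6} — ¬v7 is true.
  21. {¬v2, v7, v1} — ¬v2 is true.
  22. {¬v1, ¬v6} — ¬v1 is true.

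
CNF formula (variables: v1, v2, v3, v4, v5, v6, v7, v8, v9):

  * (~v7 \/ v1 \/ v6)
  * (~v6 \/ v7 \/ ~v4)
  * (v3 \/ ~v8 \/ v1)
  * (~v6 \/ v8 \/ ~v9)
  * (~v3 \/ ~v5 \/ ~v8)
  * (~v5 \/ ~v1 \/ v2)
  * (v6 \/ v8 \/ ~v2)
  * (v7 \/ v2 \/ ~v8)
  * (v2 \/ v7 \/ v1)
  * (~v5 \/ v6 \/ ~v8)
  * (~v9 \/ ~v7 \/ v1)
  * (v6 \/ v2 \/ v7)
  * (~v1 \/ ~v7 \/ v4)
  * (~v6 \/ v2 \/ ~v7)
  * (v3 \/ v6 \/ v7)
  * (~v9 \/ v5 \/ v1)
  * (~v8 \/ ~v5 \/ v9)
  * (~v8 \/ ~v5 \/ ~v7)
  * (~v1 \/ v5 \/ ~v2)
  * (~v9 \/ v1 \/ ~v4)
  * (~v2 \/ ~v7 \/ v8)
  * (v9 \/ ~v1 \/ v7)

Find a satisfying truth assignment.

Set v1 = False and propagate.
Try v2 = True.
Set v3 = False and propagate.
  then v8 is forced to False.
  then v6 is forced to True.
  then v9 is forced to False.
  then v7 is forced to False.
  then v4 is forced to False.
v5 is now unconstrained; take v5 = False.
Check each clause:
  1. (~v7 \/ v1 \/ v6) — ~v7 is true.
  2. (~v4 \/ v7 \/ ~v6) — ~v4 is true.
  3. (v3 \/ ~v8 \/ v1) — ~v8 is true.
  4. (v8 \/ ~v9 \/ ~v6) — ~v9 is true.
  5. (~v3 \/ ~v5 \/ ~v8) — ~v8 is true.
  6. (~v1 \/ ~v5 \/ v2) — v2 is true.
  7. (v8 \/ ~v2 \/ v6) — v6 is true.
  8. (~v8 \/ v7 \/ v2) — ~v8 is true.
  9. (v2 \/ v1 \/ v7) — v2 is true.
  10. (~v5 \/ v6 \/ ~v8) — ~v8 is true.
  11. (v1 \/ ~v7 \/ ~v9) — ~v7 is true.
  12. (v2 \/ v6 \/ v7) — v2 is true.
  13. (~v1 \/ ~v7 \/ v4) — ~v7 is true.
  14. (v2 \/ ~v7 \/ ~v6) — ~v7 is true.
  15. (v3 \/ v6 \/ v7) — v6 is true.
  16. (v5 \/ ~v9 \/ v1) — ~v9 is true.
  17. (~v8 \/ v9 \/ ~v5) — ~v8 is true.
  18. (~v8 \/ ~v7 \/ ~v5) — ~v8 is true.
  19. (~v1 \/ ~v2 \/ v5) — ~v1 is true.
  20. (~v4 \/ ~v9 \/ v1) — ~v4 is true.
  21. (~v7 \/ v8 \/ ~v2) — ~v7 is true.
  22. (v7 \/ v9 \/ ~v1) — ~v1 is true.

v1=0, v2=1, v3=0, v4=0, v5=0, v6=1, v7=0, v8=0, v9=0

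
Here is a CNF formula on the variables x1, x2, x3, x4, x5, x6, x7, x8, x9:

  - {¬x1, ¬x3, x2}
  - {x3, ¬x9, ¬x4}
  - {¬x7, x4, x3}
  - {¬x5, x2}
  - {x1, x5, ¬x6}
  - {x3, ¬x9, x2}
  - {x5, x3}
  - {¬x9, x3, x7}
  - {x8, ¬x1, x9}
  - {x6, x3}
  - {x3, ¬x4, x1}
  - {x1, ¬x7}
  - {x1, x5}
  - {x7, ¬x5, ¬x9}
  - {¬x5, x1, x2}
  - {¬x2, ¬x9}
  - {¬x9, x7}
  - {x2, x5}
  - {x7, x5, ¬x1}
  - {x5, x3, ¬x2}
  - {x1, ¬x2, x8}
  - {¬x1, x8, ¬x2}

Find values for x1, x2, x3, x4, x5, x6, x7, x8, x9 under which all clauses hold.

x1=T, x2=T, x3=T, x4=F, x5=F, x6=F, x7=T, x8=T, x9=F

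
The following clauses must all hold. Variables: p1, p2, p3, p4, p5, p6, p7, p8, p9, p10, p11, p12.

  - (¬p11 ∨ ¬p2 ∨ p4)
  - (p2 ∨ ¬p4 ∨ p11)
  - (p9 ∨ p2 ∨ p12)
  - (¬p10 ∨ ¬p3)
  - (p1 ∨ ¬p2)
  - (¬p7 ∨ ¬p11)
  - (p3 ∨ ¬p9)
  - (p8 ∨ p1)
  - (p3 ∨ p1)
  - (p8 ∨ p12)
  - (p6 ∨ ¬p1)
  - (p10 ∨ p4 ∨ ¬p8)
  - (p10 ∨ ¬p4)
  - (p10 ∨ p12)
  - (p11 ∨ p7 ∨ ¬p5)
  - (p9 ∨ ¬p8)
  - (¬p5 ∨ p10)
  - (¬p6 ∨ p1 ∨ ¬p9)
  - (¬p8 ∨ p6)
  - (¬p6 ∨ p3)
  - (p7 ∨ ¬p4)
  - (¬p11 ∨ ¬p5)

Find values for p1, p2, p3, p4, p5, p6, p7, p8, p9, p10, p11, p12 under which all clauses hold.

p1 = True, p2 = True, p3 = True, p4 = False, p5 = False, p6 = True, p7 = True, p8 = False, p9 = False, p10 = False, p11 = False, p12 = True

Check each clause:
  1. (¬p11 ∨ p4 ∨ ¬p2) — ¬p11 is true.
  2. (¬p4 ∨ p11 ∨ p2) — p2 is true.
  3. (p12 ∨ p9 ∨ p2) — p2 is true.
  4. (¬p3 ∨ ¬p10) — ¬p10 is true.
  5. (¬p2 ∨ p1) — p1 is true.
  6. (¬p7 ∨ ¬p11) — ¬p11 is true.
  7. (p3 ∨ ¬p9) — p3 is true.
  8. (p8 ∨ p1) — p1 is true.
  9. (p1 ∨ p3) — p1 is true.
  10. (p8 ∨ p12) — p12 is true.
  11. (p6 ∨ ¬p1) — p6 is true.
  12. (¬p8 ∨ p10 ∨ p4) — ¬p8 is true.
  13. (¬p4 ∨ p10) — ¬p4 is true.
  14. (p12 ∨ p10) — p12 is true.
  15. (p11 ∨ p7 ∨ ¬p5) — ¬p5 is true.
  16. (¬p8 ∨ p9) — ¬p8 is true.
  17. (¬p5 ∨ p10) — ¬p5 is true.
  18. (¬p9 ∨ p1 ∨ ¬p6) — p1 is true.
  19. (¬p8 ∨ p6) — ¬p8 is true.
  20. (p3 ∨ ¬p6) — p3 is true.
  21. (¬p4 ∨ p7) — ¬p4 is true.
  22. (¬p11 ∨ ¬p5) — ¬p5 is true.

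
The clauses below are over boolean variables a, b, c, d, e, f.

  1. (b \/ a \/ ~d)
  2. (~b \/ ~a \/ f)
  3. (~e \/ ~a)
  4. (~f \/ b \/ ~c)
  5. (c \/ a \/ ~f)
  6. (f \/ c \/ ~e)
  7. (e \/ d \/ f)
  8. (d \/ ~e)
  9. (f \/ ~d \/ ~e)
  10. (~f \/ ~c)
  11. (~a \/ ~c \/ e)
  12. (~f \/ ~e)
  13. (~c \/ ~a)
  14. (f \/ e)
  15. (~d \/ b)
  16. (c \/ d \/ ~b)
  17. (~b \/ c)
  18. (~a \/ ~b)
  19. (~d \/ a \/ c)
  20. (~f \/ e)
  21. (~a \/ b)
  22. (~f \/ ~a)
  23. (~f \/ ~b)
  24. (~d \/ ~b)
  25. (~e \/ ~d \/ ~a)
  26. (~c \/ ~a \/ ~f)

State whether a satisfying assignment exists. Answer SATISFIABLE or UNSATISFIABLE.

f = True:
  propagation gives c=False, a=True; an empty clause results — contradiction.
f = False:
  propagation gives e=True, a=False, c=True, d=True; an empty clause results — contradiction.
Every branch closes, so no satisfying assignment exists.

UNSATISFIABLE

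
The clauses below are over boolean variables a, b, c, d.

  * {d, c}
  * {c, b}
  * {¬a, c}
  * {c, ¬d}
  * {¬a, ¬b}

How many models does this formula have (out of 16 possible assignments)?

6

Satisfying assignments:
  a=F b=F c=T d=F
  a=F b=F c=T d=T
  a=F b=T c=T d=F
  a=F b=T c=T d=T
  a=T b=F c=T d=F
  a=T b=F c=T d=T
That's 6 in total.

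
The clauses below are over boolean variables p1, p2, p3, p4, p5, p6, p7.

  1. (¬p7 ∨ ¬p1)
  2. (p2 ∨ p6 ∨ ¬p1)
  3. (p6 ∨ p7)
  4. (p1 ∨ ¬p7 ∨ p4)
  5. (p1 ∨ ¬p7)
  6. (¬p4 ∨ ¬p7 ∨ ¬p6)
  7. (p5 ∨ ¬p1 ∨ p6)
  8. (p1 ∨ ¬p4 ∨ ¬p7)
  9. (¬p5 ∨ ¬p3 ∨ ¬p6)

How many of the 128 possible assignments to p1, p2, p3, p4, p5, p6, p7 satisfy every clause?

24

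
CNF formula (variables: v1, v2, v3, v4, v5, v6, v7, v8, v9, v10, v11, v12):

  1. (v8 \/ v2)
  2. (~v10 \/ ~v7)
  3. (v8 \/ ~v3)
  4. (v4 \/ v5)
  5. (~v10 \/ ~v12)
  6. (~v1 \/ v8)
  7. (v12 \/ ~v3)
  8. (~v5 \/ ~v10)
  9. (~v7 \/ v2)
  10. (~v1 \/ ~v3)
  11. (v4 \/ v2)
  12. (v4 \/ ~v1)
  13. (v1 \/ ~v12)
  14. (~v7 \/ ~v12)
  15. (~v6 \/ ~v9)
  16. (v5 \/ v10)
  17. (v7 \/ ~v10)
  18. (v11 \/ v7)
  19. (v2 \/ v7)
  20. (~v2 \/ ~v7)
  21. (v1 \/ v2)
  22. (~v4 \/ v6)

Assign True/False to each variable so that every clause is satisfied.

v1=F, v2=T, v3=F, v4=F, v5=T, v6=F, v7=F, v8=T, v9=T, v10=F, v11=T, v12=F

Check each clause:
  1. (v2 \/ v8) — v8 is true.
  2. (~v7 \/ ~v10) — ~v7 is true.
  3. (~v3 \/ v8) — v8 is true.
  4. (v5 \/ v4) — v5 is true.
  5. (~v10 \/ ~v12) — ~v12 is true.
  6. (~v1 \/ v8) — v8 is true.
  7. (~v3 \/ v12) — ~v3 is true.
  8. (~v5 \/ ~v10) — ~v10 is true.
  9. (v2 \/ ~v7) — ~v7 is true.
  10. (~v1 \/ ~v3) — ~v3 is true.
  11. (v4 \/ v2) — v2 is true.
  12. (v4 \/ ~v1) — ~v1 is true.
  13. (~v12 \/ v1) — ~v12 is true.
  14. (~v7 \/ ~v12) — ~v7 is true.
  15. (~v9 \/ ~v6) — ~v6 is true.
  16. (v10 \/ v5) — v5 is true.
  17. (~v10 \/ v7) — ~v10 is true.
  18. (v7 \/ v11) — v11 is true.
  19. (v2 \/ v7) — v2 is true.
  20. (~v2 \/ ~v7) — ~v7 is true.
  21. (v1 \/ v2) — v2 is true.
  22. (~v4 \/ v6) — ~v4 is true.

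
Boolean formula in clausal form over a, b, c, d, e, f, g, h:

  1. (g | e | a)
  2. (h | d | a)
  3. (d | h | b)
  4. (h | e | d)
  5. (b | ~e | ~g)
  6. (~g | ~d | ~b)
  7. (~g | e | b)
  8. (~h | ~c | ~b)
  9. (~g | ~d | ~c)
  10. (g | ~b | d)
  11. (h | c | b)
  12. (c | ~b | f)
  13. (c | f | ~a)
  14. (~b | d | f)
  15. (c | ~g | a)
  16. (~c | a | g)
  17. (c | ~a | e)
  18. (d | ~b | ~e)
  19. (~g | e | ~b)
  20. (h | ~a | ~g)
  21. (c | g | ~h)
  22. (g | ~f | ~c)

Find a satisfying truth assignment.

a=True, b=False, c=True, d=True, e=True, f=False, g=False, h=True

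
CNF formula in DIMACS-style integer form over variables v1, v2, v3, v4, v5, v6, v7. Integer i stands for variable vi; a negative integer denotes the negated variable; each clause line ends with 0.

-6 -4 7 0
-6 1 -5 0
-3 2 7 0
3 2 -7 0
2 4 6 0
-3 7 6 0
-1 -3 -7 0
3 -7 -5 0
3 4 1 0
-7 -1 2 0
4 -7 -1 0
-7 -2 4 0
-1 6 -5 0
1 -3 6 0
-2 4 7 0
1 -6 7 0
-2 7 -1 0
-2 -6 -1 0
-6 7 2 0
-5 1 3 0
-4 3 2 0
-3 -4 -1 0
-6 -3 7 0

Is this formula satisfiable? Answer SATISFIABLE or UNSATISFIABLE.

SATISFIABLE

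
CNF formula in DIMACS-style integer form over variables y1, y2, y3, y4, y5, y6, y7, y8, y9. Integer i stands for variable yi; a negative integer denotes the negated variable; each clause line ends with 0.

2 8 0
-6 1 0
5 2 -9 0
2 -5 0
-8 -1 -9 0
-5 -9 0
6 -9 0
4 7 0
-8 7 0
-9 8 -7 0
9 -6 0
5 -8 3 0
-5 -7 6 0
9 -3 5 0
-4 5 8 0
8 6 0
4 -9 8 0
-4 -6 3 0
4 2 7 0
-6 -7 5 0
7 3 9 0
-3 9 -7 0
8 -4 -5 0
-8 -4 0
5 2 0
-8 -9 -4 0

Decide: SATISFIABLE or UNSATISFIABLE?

UNSATISFIABLE

y8 = True:
  y5 = True:
    propagation gives y2=True, y9=False, y6=False; an empty clause results — contradiction.
  y5 = False:
    propagation gives y3=True, y9=True, y2=True, y1=False; an empty clause results — contradiction.
y8 = False:
  propagation gives y2=True, y6=True, y1=True, y9=True; an empty clause results — contradiction.
Every branch closes, so no satisfying assignment exists.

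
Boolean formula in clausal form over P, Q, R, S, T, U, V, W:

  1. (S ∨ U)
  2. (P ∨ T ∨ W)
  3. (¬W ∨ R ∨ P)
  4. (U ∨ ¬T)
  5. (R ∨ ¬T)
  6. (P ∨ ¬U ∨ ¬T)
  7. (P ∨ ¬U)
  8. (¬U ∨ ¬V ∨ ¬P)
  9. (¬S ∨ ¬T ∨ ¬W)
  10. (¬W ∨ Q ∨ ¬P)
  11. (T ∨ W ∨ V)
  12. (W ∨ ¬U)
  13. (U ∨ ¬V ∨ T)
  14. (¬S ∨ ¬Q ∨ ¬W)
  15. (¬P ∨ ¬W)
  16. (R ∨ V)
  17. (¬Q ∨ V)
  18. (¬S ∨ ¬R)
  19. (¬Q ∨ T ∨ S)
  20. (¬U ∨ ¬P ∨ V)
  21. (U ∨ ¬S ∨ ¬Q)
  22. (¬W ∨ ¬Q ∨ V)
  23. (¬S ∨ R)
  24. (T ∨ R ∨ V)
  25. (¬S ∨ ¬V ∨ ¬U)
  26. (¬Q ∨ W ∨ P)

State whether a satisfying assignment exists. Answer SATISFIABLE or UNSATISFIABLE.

U = True:
  propagation gives P=True, V=False; an empty clause results — contradiction.
U = False:
  propagation gives S=True, T=False, V=False, W=True; an empty clause results — contradiction.
Every branch closes, so no satisfying assignment exists.

UNSATISFIABLE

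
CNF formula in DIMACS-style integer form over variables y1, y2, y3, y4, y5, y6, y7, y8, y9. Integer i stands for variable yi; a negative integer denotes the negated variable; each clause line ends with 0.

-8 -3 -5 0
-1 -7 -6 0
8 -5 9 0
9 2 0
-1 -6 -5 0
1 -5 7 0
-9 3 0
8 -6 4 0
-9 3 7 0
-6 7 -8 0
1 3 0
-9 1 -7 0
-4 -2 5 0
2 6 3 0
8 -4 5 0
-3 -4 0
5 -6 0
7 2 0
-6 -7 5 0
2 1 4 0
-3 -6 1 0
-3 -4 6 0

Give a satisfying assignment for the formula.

y1 = True  y2 = True  y3 = True  y4 = False  y5 = False  y6 = False  y7 = False  y8 = False  y9 = True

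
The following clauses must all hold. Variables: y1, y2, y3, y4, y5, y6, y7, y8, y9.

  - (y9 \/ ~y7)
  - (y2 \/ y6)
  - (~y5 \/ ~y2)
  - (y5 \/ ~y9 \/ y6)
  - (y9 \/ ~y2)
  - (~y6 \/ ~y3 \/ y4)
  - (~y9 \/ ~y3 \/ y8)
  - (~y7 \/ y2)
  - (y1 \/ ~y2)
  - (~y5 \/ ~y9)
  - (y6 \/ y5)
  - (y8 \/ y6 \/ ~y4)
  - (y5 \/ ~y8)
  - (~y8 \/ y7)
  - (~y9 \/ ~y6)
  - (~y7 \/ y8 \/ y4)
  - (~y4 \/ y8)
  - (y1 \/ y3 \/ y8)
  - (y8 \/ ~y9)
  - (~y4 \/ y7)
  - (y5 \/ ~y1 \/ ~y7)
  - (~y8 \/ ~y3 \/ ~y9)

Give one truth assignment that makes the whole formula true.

Branch on y1: take y1 = True.
Try y2 = False.
  then y6 is forced to True.
  then y7 is forced to False.
  then y8 is forced to False.
  then y9 is forced to False.
  then y4 is forced to False.
  then y3 is forced to False.
y5 is now unconstrained; take y5 = True.

y1=1, y2=0, y3=0, y4=0, y5=1, y6=1, y7=0, y8=0, y9=0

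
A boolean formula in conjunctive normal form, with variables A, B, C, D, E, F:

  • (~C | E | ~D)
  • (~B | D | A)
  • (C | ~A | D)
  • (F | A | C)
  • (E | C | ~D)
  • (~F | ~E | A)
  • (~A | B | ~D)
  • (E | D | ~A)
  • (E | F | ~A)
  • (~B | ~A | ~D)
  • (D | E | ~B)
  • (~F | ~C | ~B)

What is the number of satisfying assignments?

9

Split on A, then D.
  A=1, D=1: a clause becomes empty — 0.
  A=1, D=0: remaining (B,C,E,F) ∈ {(0,1,1,0); (0,1,1,1); (1,1,1,0)} — 3.
  A=0, D=1: remaining (B,C,E,F) ∈ {(0,1,1,0); (1,1,1,0)} — 2.
  A=0, D=0: remaining (B,C,E,F) ∈ {(0,0,0,1); (0,1,0,0); (0,1,0,1); (0,1,1,0)} — 4.
Total: 0 + 3 + 2 + 4 = 9.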